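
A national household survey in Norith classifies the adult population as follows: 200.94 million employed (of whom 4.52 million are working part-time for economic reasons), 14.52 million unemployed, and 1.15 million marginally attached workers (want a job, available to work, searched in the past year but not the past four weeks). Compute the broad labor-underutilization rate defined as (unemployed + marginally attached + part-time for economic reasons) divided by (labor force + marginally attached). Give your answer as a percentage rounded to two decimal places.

Broad underutilization rate ≈ 9.32%.

Labor force = 200.94 + 14.52 = 215.46 million.
Numerator = 14.52 + 1.15 + 4.52 = 20.19 million.
Denominator = 215.46 + 1.15 = 216.61 million.
Broad rate = 20.19 / 216.61 = 9.32%.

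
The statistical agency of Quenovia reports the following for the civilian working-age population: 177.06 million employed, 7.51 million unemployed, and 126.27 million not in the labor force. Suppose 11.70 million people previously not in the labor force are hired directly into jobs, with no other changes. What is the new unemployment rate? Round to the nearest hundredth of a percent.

Initially, labor force = 177.06 + 7.51 = 184.57 million, so u = 7.51/184.57 = 4.07%.
After the change, employed and labor force both rise by 11.70; unemployed unchanged → E = 188.76, U = 7.51, labor force = 196.27 million.
New unemployment rate = 7.51 / 196.27 = 3.83%.

New unemployment rate ≈ 3.83%.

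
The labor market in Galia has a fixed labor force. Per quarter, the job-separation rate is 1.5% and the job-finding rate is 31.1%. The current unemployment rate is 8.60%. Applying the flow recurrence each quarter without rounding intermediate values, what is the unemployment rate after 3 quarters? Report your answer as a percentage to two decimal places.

With a fixed labor force, u_{t+1} = u_t + s·(1−u_t) − f·u_t = u_t·(1−s−f) + s.
Here 1−s−f = 0.674 and s = 0.015.
u_1 = 0.086000 × 0.674 + 0.015 = 0.072964.
u_2 = 0.072964 × 0.674 + 0.015 = 0.064178.
u_3 = 0.064178 × 0.674 + 0.015 = 0.058256.

Unemployment rate after three quarters ≈ 5.83%.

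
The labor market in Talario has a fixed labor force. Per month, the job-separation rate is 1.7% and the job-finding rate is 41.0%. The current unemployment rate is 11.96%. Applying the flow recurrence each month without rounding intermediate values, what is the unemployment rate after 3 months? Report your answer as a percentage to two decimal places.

Unemployment rate after three months ≈ 5.48%.

With a fixed labor force, u_{t+1} = u_t + s·(1−u_t) − f·u_t = u_t·(1−s−f) + s.
Here 1−s−f = 0.573 and s = 0.017.
u_1 = 0.119600 × 0.573 + 0.017 = 0.085531.
u_2 = 0.085531 × 0.573 + 0.017 = 0.066009.
u_3 = 0.066009 × 0.573 + 0.017 = 0.054823.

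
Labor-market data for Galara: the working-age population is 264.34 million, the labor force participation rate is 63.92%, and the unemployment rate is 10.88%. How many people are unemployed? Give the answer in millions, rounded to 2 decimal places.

Labor force = 0.6392 × 264.34 = 168.97 million.
Unemployed = 0.1088 × 168.97 ≈ 18.38 million.

About 18.38 million are unemployed.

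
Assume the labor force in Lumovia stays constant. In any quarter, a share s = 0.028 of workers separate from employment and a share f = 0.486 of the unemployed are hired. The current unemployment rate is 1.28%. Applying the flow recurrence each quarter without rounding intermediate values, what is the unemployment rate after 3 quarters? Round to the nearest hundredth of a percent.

Unemployment rate after three quarters ≈ 4.97%.

With a fixed labor force, u_{t+1} = u_t + s·(1−u_t) − f·u_t = u_t·(1−s−f) + s.
Here 1−s−f = 0.486 and s = 0.028.
u_1 = 0.012800 × 0.486 + 0.028 = 0.034221.
u_2 = 0.034221 × 0.486 + 0.028 = 0.044631.
u_3 = 0.044631 × 0.486 + 0.028 = 0.049691.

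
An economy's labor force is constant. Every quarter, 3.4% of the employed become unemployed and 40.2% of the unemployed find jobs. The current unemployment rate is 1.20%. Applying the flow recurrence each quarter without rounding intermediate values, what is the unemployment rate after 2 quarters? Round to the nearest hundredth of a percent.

With a fixed labor force, u_{t+1} = u_t + s·(1−u_t) − f·u_t = u_t·(1−s−f) + s.
Here 1−s−f = 0.564 and s = 0.034.
u_1 = 0.012000 × 0.564 + 0.034 = 0.040768.
u_2 = 0.040768 × 0.564 + 0.034 = 0.056993.

Unemployment rate after two quarters ≈ 5.70%.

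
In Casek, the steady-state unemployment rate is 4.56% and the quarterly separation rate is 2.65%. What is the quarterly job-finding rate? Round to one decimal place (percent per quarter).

From u* = s/(s+f): f = s·(1−u)/u.
f = 2.65 × (1 − 0.0456) / 0.0456 = 2.5292 / 0.0456 ≈ 55.5% per quarter.

Job-finding rate ≈ 55.5% per quarter.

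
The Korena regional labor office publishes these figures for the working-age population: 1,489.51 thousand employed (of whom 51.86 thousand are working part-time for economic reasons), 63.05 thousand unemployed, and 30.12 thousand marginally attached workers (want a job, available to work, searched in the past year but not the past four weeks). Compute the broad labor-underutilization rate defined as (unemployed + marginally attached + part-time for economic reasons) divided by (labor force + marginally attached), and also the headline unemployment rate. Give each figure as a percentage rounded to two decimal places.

Broad underutilization rate ≈ 9.16%; headline unemployment rate ≈ 4.06%.

Labor force = 1,489.51 + 63.05 = 1,552.56 thousand.
Numerator = 63.05 + 30.12 + 51.86 = 145.03 thousand.
Denominator = 1,552.56 + 30.12 = 1,582.68 thousand.
Broad rate = 145.03 / 1,582.68 = 9.16%.
Headline unemployment rate = 63.05 / 1,552.56 = 4.06%.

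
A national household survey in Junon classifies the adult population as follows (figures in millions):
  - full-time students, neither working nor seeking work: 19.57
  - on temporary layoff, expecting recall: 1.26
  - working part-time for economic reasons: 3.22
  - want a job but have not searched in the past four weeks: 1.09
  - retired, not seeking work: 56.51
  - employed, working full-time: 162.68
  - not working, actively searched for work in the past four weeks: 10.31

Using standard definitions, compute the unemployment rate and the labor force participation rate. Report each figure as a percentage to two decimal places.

Employed = 3.22 + 162.68 = 165.90 million (anyone who worked, including part-time for economic reasons, counts as employed).
Unemployed = 1.26 + 10.31 = 11.57 million (jobless and actively searching, or on temporary layoff).
Labor force = 165.90 + 11.57 = 177.47 million.
Not in labor force = 19.57 + 1.09 + 56.51 = 77.17 million (those not working and not actively searching are outside the labor force — including those who want a job but have given up searching).
Civilian working-age population = 177.47 + 77.17 = 254.64 million.
Unemployment rate = 11.57 / 177.47 = 6.52%.
Labor force participation rate = 177.47 / 254.64 = 69.69%.

Unemployment rate ≈ 6.52%; labor force participation rate ≈ 69.69%.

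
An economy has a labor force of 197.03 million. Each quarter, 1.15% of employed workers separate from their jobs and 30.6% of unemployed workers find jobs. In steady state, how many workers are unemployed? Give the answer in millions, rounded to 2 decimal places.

About 7.14 million are unemployed in steady state.

Steady-state unemployment rate u* = s/(s+f) = 1.15/(1.15+30.6) = 0.036220.
Unemployed = u* × labor force = 0.036220 × 197.03 ≈ 7.14 million.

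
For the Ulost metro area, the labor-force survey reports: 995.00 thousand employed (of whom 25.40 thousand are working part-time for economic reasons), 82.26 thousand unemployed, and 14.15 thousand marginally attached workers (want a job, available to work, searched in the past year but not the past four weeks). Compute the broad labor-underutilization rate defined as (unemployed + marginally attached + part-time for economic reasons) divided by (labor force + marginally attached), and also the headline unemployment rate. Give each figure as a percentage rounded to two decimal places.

Broad underutilization rate ≈ 11.16%; headline unemployment rate ≈ 7.64%.

Labor force = 995.00 + 82.26 = 1,077.26 thousand.
Numerator = 82.26 + 14.15 + 25.40 = 121.81 thousand.
Denominator = 1,077.26 + 14.15 = 1,091.41 thousand.
Broad rate = 121.81 / 1,091.41 = 11.16%.
Headline unemployment rate = 82.26 / 1,077.26 = 7.64%.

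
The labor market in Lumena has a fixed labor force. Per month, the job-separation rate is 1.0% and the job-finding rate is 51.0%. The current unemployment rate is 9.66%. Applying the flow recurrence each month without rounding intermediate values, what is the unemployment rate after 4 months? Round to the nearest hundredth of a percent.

Unemployment rate after four months ≈ 2.33%.

With a fixed labor force, u_{t+1} = u_t + s·(1−u_t) − f·u_t = u_t·(1−s−f) + s.
Here 1−s−f = 0.480 and s = 0.010.
u_1 = 0.096600 × 0.480 + 0.010 = 0.056368.
u_2 = 0.056368 × 0.480 + 0.010 = 0.037057.
u_3 = 0.037057 × 0.480 + 0.010 = 0.027787.
u_4 = 0.027787 × 0.480 + 0.010 = 0.023338.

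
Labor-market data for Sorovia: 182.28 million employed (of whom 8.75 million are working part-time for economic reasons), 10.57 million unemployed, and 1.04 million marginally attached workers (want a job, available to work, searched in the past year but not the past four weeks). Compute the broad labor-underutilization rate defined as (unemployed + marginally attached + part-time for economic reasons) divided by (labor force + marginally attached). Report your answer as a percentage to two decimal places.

Labor force = 182.28 + 10.57 = 192.85 million.
Numerator = 10.57 + 1.04 + 8.75 = 20.36 million.
Denominator = 192.85 + 1.04 = 193.89 million.
Broad rate = 20.36 / 193.89 = 10.50%.

Broad underutilization rate ≈ 10.50%.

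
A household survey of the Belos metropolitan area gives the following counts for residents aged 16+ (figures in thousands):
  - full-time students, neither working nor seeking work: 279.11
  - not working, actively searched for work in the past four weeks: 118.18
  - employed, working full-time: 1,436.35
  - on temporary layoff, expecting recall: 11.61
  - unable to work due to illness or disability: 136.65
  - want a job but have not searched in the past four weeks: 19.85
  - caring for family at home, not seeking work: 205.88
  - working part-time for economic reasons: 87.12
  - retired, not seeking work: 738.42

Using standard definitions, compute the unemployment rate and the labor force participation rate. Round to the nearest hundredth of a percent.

Unemployment rate ≈ 7.85%; labor force participation rate ≈ 54.51%.

Employed = 1,436.35 + 87.12 = 1,523.47 thousand (anyone who worked, including part-time for economic reasons, counts as employed).
Unemployed = 118.18 + 11.61 = 129.79 thousand (jobless and actively searching, or on temporary layoff).
Labor force = 1,523.47 + 129.79 = 1,653.26 thousand.
Not in labor force = 279.11 + 136.65 + 19.85 + 205.88 + 738.42 = 1,379.91 thousand (those not working and not actively searching are outside the labor force — including those who want a job but have given up searching).
Civilian working-age population = 1,653.26 + 1,379.91 = 3,033.17 thousand.
Unemployment rate = 129.79 / 1,653.26 = 7.85%.
Labor force participation rate = 1,653.26 / 3,033.17 = 54.51%.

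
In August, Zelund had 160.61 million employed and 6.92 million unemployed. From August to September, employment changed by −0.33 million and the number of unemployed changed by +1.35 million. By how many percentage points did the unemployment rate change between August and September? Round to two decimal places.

August: labor force = 160.61 + 6.92 = 167.53; u = 6.92/167.53 = 4.13%.
September: labor force = 160.28 + 8.27 = 168.55; u = 8.27/168.55 = 4.91%.
Change = 4.91% − 4.13% = +0.78 pp.

The unemployment rate changed by +0.78 percentage points.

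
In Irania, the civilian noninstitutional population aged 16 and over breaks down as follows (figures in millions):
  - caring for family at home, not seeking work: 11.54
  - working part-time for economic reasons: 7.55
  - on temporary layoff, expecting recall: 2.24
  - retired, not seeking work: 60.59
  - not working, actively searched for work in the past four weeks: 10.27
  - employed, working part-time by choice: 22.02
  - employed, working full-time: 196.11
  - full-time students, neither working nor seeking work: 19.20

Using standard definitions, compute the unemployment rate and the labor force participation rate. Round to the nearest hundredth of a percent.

Employed = 7.55 + 22.02 + 196.11 = 225.68 million (anyone who worked, including part-time for economic reasons, counts as employed).
Unemployed = 2.24 + 10.27 = 12.51 million (jobless and actively searching, or on temporary layoff).
Labor force = 225.68 + 12.51 = 238.19 million.
Not in labor force = 11.54 + 60.59 + 19.20 = 91.33 million (those not working and not actively searching are outside the labor force).
Civilian working-age population = 238.19 + 91.33 = 329.52 million.
Unemployment rate = 12.51 / 238.19 = 5.25%.
Labor force participation rate = 238.19 / 329.52 = 72.28%.

Unemployment rate ≈ 5.25%; labor force participation rate ≈ 72.28%.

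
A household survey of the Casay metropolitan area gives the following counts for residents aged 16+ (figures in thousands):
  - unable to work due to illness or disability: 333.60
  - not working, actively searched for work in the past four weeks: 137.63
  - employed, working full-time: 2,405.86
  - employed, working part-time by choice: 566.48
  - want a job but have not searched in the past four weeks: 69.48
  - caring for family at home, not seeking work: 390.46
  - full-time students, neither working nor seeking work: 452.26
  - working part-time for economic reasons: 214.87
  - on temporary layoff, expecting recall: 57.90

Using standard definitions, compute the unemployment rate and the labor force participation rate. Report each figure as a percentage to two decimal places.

Unemployment rate ≈ 5.78%; labor force participation rate ≈ 73.08%.

Employed = 2,405.86 + 566.48 + 214.87 = 3,187.21 thousand (anyone who worked, including part-time for economic reasons, counts as employed).
Unemployed = 137.63 + 57.90 = 195.53 thousand (jobless and actively searching, or on temporary layoff).
Labor force = 3,187.21 + 195.53 = 3,382.74 thousand.
Not in labor force = 333.60 + 69.48 + 390.46 + 452.26 = 1,245.80 thousand (those not working and not actively searching are outside the labor force — including those who want a job but have given up searching).
Civilian working-age population = 3,382.74 + 1,245.80 = 4,628.54 thousand.
Unemployment rate = 195.53 / 3,382.74 = 5.78%.
Labor force participation rate = 3,382.74 / 4,628.54 = 73.08%.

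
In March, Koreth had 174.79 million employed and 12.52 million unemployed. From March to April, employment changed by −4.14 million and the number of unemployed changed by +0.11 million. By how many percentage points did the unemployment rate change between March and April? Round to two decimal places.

The unemployment rate changed by +0.21 percentage points.

March: labor force = 174.79 + 12.52 = 187.31; u = 12.52/187.31 = 6.68%.
April: labor force = 170.65 + 12.63 = 183.28; u = 12.63/183.28 = 6.89%.
Change = 6.89% − 6.68% = +0.21 pp.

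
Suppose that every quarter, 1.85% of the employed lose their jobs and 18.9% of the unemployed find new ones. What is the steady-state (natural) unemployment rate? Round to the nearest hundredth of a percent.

At steady state the flows balance: s·E = f·U, so U/(E+U) = s/(s+f).
u* = 1.85 / (1.85 + 18.9) = 1.85 / 20.75 = 8.92%.

Steady-state unemployment rate ≈ 8.92%.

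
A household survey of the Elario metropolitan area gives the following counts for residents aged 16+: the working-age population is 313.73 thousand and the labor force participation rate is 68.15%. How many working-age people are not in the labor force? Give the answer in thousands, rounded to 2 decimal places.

About 99.92 thousand are not in the labor force.

Share not in the labor force = 1 − 0.6815 = 0.3185.
Not in labor force = 0.3185 × 313.73 ≈ 99.92 thousand.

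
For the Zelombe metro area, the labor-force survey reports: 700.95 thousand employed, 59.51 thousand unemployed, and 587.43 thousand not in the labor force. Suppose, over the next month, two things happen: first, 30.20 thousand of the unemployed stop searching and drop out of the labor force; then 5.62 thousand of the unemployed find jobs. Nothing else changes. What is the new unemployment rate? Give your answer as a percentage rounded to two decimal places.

New unemployment rate ≈ 3.24%.

Initially, labor force = 700.95 + 59.51 = 760.46 thousand, so u = 59.51/760.46 = 7.83%.
After the first change, unemployed and labor force both fall by 30.20 → E = 700.95, U = 29.31, labor force = 730.26 thousand.
After the second change, unemployed falls and employed rises by 5.62; labor force unchanged → E = 706.57, U = 23.69, labor force = 730.26 thousand.
New unemployment rate = 23.69 / 730.26 = 3.24%.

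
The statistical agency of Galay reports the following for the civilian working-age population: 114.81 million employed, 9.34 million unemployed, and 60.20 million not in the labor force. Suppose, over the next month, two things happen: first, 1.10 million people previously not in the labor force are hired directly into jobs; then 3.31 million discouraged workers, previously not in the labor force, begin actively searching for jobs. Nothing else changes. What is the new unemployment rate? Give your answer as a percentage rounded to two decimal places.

New unemployment rate ≈ 9.84%.

Initially, labor force = 114.81 + 9.34 = 124.15 million, so u = 9.34/124.15 = 7.52%.
After the first change, employed and labor force both rise by 1.10; unemployed unchanged → E = 115.91, U = 9.34, labor force = 125.25 million.
After the second change, unemployed and labor force both rise by 3.31 → E = 115.91, U = 12.65, labor force = 128.56 million.
New unemployment rate = 12.65 / 128.56 = 9.84%.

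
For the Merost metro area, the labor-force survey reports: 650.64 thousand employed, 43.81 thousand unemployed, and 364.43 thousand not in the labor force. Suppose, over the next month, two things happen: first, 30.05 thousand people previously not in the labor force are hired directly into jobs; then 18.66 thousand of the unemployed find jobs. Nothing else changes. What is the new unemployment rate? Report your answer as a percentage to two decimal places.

Initially, labor force = 650.64 + 43.81 = 694.45 thousand, so u = 43.81/694.45 = 6.31%.
After the first change, employed and labor force both rise by 30.05; unemployed unchanged → E = 680.69, U = 43.81, labor force = 724.50 thousand.
After the second change, unemployed falls and employed rises by 18.66; labor force unchanged → E = 699.35, U = 25.15, labor force = 724.50 thousand.
New unemployment rate = 25.15 / 724.50 = 3.47%.

New unemployment rate ≈ 3.47%.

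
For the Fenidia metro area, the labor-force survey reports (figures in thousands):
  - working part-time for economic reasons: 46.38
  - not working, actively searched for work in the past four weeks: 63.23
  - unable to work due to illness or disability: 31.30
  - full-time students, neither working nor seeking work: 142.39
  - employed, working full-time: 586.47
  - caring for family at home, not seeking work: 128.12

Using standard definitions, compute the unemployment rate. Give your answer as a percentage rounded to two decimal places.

Employed = 46.38 + 586.47 = 632.85 thousand (anyone who worked, including part-time for economic reasons, counts as employed).
Unemployed = 63.23 thousand.
Labor force = 632.85 + 63.23 = 696.08 thousand.
Unemployment rate = 63.23 / 696.08 = 9.08%.

Unemployment rate ≈ 9.08%.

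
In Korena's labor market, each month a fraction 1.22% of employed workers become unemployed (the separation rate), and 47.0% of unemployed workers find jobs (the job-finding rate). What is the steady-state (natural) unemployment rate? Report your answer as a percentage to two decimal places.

Steady-state unemployment rate ≈ 2.53%.

At steady state the flows balance: s·E = f·U, so U/(E+U) = s/(s+f).
u* = 1.22 / (1.22 + 47.0) = 1.22 / 48.22 = 2.53%.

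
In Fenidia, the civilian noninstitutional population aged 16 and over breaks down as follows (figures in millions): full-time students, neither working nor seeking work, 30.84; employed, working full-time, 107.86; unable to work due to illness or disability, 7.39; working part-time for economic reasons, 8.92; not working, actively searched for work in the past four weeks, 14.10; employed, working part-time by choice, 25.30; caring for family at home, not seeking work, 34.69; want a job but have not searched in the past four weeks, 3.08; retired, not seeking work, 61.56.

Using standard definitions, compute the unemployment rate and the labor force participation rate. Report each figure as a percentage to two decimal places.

Employed = 107.86 + 8.92 + 25.30 = 142.08 million (anyone who worked, including part-time for economic reasons, counts as employed).
Unemployed = 14.10 million.
Labor force = 142.08 + 14.10 = 156.18 million.
Not in labor force = 30.84 + 7.39 + 34.69 + 3.08 + 61.56 = 137.56 million (those not working and not actively searching are outside the labor force — including those who want a job but have given up searching).
Civilian working-age population = 156.18 + 137.56 = 293.74 million.
Unemployment rate = 14.10 / 156.18 = 9.03%.
Labor force participation rate = 156.18 / 293.74 = 53.17%.

Unemployment rate ≈ 9.03%; labor force participation rate ≈ 53.17%.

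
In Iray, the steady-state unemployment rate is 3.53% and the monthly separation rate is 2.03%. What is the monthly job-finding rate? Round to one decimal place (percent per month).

From u* = s/(s+f): f = s·(1−u)/u.
f = 2.03 × (1 − 0.0353) / 0.0353 = 1.9583 / 0.0353 ≈ 55.5% per month.

Job-finding rate ≈ 55.5% per month.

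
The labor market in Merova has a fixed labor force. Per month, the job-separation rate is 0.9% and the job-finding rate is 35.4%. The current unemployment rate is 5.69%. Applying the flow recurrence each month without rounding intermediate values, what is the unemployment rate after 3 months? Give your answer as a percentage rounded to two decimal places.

Unemployment rate after three months ≈ 3.31%.

With a fixed labor force, u_{t+1} = u_t + s·(1−u_t) − f·u_t = u_t·(1−s−f) + s.
Here 1−s−f = 0.637 and s = 0.009.
u_1 = 0.056900 × 0.637 + 0.009 = 0.045245.
u_2 = 0.045245 × 0.637 + 0.009 = 0.037821.
u_3 = 0.037821 × 0.637 + 0.009 = 0.033092.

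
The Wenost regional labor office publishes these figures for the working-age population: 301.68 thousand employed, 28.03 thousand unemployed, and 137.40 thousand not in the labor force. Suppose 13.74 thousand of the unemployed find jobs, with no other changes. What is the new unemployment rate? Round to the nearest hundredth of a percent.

New unemployment rate ≈ 4.33%.

Initially, labor force = 301.68 + 28.03 = 329.71 thousand, so u = 28.03/329.71 = 8.50%.
After the change, unemployed falls and employed rises by 13.74; labor force unchanged → E = 315.42, U = 14.29, labor force = 329.71 thousand.
New unemployment rate = 14.29 / 329.71 = 4.33%.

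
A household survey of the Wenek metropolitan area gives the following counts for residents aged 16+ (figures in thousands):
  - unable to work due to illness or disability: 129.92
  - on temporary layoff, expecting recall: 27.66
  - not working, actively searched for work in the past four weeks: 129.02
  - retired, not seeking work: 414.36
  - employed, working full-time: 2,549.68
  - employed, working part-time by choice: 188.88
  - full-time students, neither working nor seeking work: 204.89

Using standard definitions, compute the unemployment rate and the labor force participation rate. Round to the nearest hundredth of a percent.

Unemployment rate ≈ 5.41%; labor force participation rate ≈ 79.44%.

Employed = 2,549.68 + 188.88 = 2,738.56 thousand.
Unemployed = 27.66 + 129.02 = 156.68 thousand (jobless and actively searching, or on temporary layoff).
Labor force = 2,738.56 + 156.68 = 2,895.24 thousand.
Not in labor force = 129.92 + 414.36 + 204.89 = 749.17 thousand (those not working and not actively searching are outside the labor force).
Civilian working-age population = 2,895.24 + 749.17 = 3,644.41 thousand.
Unemployment rate = 156.68 / 2,895.24 = 5.41%.
Labor force participation rate = 2,895.24 / 3,644.41 = 79.44%.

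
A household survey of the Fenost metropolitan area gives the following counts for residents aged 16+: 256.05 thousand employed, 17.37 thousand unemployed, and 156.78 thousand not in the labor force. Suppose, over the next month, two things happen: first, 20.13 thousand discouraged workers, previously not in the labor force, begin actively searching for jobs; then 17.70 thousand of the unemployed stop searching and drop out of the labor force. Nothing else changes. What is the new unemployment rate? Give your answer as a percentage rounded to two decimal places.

Initially, labor force = 256.05 + 17.37 = 273.42 thousand, so u = 17.37/273.42 = 6.35%.
After the first change, unemployed and labor force both rise by 20.13 → E = 256.05, U = 37.50, labor force = 293.55 thousand.
After the second change, unemployed and labor force both fall by 17.70 → E = 256.05, U = 19.80, labor force = 275.85 thousand.
New unemployment rate = 19.80 / 275.85 = 7.18%.

New unemployment rate ≈ 7.18%.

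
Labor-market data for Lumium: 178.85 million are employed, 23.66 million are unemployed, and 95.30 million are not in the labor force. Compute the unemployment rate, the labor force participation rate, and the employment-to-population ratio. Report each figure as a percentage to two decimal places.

Unemployment rate ≈ 11.68%; labor force participation rate ≈ 68.00%; employment-population ratio ≈ 60.06%.

Labor force = employed + unemployed = 178.85 + 23.66 = 202.51 million.
Working-age population = 202.51 + 95.30 = 297.81 million.
Unemployment rate = 23.66 / 202.51 = 11.68%.
Labor force participation rate = 202.51 / 297.81 = 68.00%.
Employment-population ratio = 178.85 / 297.81 = 60.06%.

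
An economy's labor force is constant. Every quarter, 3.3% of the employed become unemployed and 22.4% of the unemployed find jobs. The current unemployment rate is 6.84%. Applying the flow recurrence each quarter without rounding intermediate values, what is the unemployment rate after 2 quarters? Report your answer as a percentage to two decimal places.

With a fixed labor force, u_{t+1} = u_t + s·(1−u_t) − f·u_t = u_t·(1−s−f) + s.
Here 1−s−f = 0.743 and s = 0.033.
u_1 = 0.068400 × 0.743 + 0.033 = 0.083821.
u_2 = 0.083821 × 0.743 + 0.033 = 0.095279.

Unemployment rate after two quarters ≈ 9.53%.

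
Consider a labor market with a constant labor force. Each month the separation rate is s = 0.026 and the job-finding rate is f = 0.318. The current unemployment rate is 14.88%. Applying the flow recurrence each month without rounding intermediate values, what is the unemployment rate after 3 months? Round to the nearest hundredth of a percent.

Unemployment rate after three months ≈ 9.63%.

With a fixed labor force, u_{t+1} = u_t + s·(1−u_t) − f·u_t = u_t·(1−s−f) + s.
Here 1−s−f = 0.656 and s = 0.026.
u_1 = 0.148800 × 0.656 + 0.026 = 0.123613.
u_2 = 0.123613 × 0.656 + 0.026 = 0.107090.
u_3 = 0.107090 × 0.656 + 0.026 = 0.096251.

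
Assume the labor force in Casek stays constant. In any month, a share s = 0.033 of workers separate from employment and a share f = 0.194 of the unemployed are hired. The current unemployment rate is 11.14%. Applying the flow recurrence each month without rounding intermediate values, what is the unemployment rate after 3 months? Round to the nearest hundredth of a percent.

Unemployment rate after three months ≈ 12.97%.

With a fixed labor force, u_{t+1} = u_t + s·(1−u_t) − f·u_t = u_t·(1−s−f) + s.
Here 1−s−f = 0.773 and s = 0.033.
u_1 = 0.111400 × 0.773 + 0.033 = 0.119112.
u_2 = 0.119112 × 0.773 + 0.033 = 0.125074.
u_3 = 0.125074 × 0.773 + 0.033 = 0.129682.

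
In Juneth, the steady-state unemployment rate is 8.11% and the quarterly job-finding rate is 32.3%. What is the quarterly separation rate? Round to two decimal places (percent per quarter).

From u* = s/(s+f): s = u·f/(1−u).
s = 0.0811 × 32.3 / (1 − 0.0811) = 2.6195 / 0.9189 ≈ 2.85% per quarter.

Separation rate ≈ 2.85% per quarter.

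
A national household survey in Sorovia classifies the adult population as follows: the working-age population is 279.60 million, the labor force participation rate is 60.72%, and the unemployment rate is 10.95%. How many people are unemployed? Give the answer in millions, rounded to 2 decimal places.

Labor force = 0.6072 × 279.60 = 169.77 million.
Unemployed = 0.1095 × 169.77 ≈ 18.59 million.

About 18.59 million are unemployed.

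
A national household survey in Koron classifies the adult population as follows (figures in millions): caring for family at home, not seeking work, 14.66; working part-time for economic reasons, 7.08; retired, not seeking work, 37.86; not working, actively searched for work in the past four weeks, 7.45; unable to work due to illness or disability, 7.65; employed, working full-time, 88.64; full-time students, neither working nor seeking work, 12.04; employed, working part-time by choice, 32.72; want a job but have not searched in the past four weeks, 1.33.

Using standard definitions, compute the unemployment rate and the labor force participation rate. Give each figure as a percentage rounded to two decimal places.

Employed = 7.08 + 88.64 + 32.72 = 128.44 million (anyone who worked, including part-time for economic reasons, counts as employed).
Unemployed = 7.45 million.
Labor force = 128.44 + 7.45 = 135.89 million.
Not in labor force = 14.66 + 37.86 + 7.65 + 12.04 + 1.33 = 73.54 million (those not working and not actively searching are outside the labor force — including those who want a job but have given up searching).
Civilian working-age population = 135.89 + 73.54 = 209.43 million.
Unemployment rate = 7.45 / 135.89 = 5.48%.
Labor force participation rate = 135.89 / 209.43 = 64.89%.

Unemployment rate ≈ 5.48%; labor force participation rate ≈ 64.89%.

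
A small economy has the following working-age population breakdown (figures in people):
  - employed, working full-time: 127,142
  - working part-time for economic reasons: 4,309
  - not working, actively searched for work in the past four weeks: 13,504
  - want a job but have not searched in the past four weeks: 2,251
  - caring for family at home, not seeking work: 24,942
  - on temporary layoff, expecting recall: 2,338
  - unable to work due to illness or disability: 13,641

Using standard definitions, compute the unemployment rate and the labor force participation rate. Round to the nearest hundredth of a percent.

Unemployment rate ≈ 10.76%; labor force participation rate ≈ 78.29%.

Employed = 127,142 + 4,309 = 131,451 (anyone who worked, including part-time for economic reasons, counts as employed).
Unemployed = 13,504 + 2,338 = 15,842 (jobless and actively searching, or on temporary layoff).
Labor force = 131,451 + 15,842 = 147,293.
Not in labor force = 2,251 + 24,942 + 13,641 = 40,834 (those not working and not actively searching are outside the labor force — including those who want a job but have given up searching).
Civilian working-age population = 147,293 + 40,834 = 188,127.
Unemployment rate = 15,842 / 147,293 = 10.76%.
Labor force participation rate = 147,293 / 188,127 = 78.29%.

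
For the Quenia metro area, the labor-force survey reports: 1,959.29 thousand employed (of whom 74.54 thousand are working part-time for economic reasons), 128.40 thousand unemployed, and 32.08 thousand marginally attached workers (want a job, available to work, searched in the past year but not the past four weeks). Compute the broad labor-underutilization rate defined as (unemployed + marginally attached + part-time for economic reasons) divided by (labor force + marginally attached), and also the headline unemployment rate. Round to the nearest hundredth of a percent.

Labor force = 1,959.29 + 128.40 = 2,087.69 thousand.
Numerator = 128.40 + 32.08 + 74.54 = 235.02 thousand.
Denominator = 2,087.69 + 32.08 = 2,119.77 thousand.
Broad rate = 235.02 / 2,119.77 = 11.09%.
Headline unemployment rate = 128.40 / 2,087.69 = 6.15%.

Broad underutilization rate ≈ 11.09%; headline unemployment rate ≈ 6.15%.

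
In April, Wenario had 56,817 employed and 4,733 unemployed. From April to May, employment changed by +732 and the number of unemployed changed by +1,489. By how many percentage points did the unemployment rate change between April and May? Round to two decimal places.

The unemployment rate changed by +2.07 percentage points.

April: labor force = 56,817 + 4,733 = 61,550; u = 4,733/61,550 = 7.69%.
May: labor force = 57,549 + 6,222 = 63,771; u = 6,222/63,771 = 9.76%.
Change = 9.76% − 7.69% = +2.07 pp.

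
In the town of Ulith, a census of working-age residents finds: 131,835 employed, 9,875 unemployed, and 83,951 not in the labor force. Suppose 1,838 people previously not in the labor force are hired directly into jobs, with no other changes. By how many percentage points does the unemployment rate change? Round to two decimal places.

The unemployment rate changes by −0.09 percentage points.

Initially, labor force = 131,835 + 9,875 = 141,710, so u = 9,875/141,710 = 6.97%.
After the change, employed and labor force both rise by 1,838; unemployed unchanged → E = 133,673, U = 9,875, labor force = 143,548.
New unemployment rate = 9,875 / 143,548 = 6.88%.
Change = 6.88% − 6.97% = −0.09 percentage points.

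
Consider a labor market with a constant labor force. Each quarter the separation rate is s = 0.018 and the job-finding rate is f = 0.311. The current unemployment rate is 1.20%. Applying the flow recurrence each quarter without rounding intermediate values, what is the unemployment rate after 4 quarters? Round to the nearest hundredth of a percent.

With a fixed labor force, u_{t+1} = u_t + s·(1−u_t) − f·u_t = u_t·(1−s−f) + s.
Here 1−s−f = 0.671 and s = 0.018.
u_1 = 0.012000 × 0.671 + 0.018 = 0.026052.
u_2 = 0.026052 × 0.671 + 0.018 = 0.035481.
u_3 = 0.035481 × 0.671 + 0.018 = 0.041808.
u_4 = 0.041808 × 0.671 + 0.018 = 0.046053.

Unemployment rate after four quarters ≈ 4.61%.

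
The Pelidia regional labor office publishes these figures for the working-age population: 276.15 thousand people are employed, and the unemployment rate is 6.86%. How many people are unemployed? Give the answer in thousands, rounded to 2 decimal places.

Let U be the number unemployed. The labor force is E + U, and U/(E+U) = 0.0686.
So U = 0.0686 × 276.15 / (1 − 0.0686) = 18.9439 / 0.9314 ≈ 20.34 thousand.

About 20.34 thousand are unemployed.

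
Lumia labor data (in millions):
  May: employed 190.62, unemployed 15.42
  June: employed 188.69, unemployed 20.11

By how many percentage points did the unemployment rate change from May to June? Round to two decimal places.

The unemployment rate changed by +2.15 percentage points.

May: labor force = 190.62 + 15.42 = 206.04; u = 15.42/206.04 = 7.48%.
June: labor force = 188.69 + 20.11 = 208.80; u = 20.11/208.80 = 9.63%.
Change = 9.63% − 7.48% = +2.15 pp.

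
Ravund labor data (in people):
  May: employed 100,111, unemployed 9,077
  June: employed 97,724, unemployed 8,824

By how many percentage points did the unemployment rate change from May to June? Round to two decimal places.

May: labor force = 100,111 + 9,077 = 109,188; u = 9,077/109,188 = 8.31%.
June: labor force = 97,724 + 8,824 = 106,548; u = 8,824/106,548 = 8.28%.
Change = 8.28% − 8.31% = −0.03 pp.

The unemployment rate changed by −0.03 percentage points.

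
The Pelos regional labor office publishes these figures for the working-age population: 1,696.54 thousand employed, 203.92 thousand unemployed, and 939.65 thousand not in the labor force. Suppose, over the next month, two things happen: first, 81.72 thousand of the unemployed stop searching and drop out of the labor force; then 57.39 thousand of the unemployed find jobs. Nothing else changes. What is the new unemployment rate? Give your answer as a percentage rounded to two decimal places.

New unemployment rate ≈ 3.56%.

Initially, labor force = 1,696.54 + 203.92 = 1,900.46 thousand, so u = 203.92/1,900.46 = 10.73%.
After the first change, unemployed and labor force both fall by 81.72 → E = 1,696.54, U = 122.20, labor force = 1,818.74 thousand.
After the second change, unemployed falls and employed rises by 57.39; labor force unchanged → E = 1,753.93, U = 64.81, labor force = 1,818.74 thousand.
New unemployment rate = 64.81 / 1,818.74 = 3.56%.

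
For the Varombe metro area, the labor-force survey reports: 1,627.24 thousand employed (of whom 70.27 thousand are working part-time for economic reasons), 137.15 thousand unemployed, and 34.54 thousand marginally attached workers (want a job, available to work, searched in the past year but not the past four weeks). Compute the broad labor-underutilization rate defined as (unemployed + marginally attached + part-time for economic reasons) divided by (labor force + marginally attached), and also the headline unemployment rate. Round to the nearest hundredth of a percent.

Labor force = 1,627.24 + 137.15 = 1,764.39 thousand.
Numerator = 137.15 + 34.54 + 70.27 = 241.96 thousand.
Denominator = 1,764.39 + 34.54 = 1,798.93 thousand.
Broad rate = 241.96 / 1,798.93 = 13.45%.
Headline unemployment rate = 137.15 / 1,764.39 = 7.77%.

Broad underutilization rate ≈ 13.45%; headline unemployment rate ≈ 7.77%.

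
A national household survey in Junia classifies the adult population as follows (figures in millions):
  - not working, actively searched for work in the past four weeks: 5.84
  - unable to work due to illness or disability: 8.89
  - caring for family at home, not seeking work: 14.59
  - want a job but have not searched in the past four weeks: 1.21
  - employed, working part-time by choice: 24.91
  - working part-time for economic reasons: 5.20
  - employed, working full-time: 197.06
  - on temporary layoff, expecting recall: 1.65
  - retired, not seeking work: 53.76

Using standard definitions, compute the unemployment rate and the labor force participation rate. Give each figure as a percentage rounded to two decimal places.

Unemployment rate ≈ 3.19%; labor force participation rate ≈ 74.94%.

Employed = 24.91 + 5.20 + 197.06 = 227.17 million (anyone who worked, including part-time for economic reasons, counts as employed).
Unemployed = 5.84 + 1.65 = 7.49 million (jobless and actively searching, or on temporary layoff).
Labor force = 227.17 + 7.49 = 234.66 million.
Not in labor force = 8.89 + 14.59 + 1.21 + 53.76 = 78.45 million (those not working and not actively searching are outside the labor force — including those who want a job but have given up searching).
Civilian working-age population = 234.66 + 78.45 = 313.11 million.
Unemployment rate = 7.49 / 234.66 = 3.19%.
Labor force participation rate = 234.66 / 313.11 = 74.94%.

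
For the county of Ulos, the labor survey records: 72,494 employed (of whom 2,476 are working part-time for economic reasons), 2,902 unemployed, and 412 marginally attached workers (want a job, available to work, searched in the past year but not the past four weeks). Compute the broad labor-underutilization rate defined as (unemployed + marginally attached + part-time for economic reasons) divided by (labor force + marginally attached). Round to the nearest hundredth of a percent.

Labor force = 72,494 + 2,902 = 75,396.
Numerator = 2,902 + 412 + 2,476 = 5,790.
Denominator = 75,396 + 412 = 75,808.
Broad rate = 5,790 / 75,808 = 7.64%.

Broad underutilization rate ≈ 7.64%.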